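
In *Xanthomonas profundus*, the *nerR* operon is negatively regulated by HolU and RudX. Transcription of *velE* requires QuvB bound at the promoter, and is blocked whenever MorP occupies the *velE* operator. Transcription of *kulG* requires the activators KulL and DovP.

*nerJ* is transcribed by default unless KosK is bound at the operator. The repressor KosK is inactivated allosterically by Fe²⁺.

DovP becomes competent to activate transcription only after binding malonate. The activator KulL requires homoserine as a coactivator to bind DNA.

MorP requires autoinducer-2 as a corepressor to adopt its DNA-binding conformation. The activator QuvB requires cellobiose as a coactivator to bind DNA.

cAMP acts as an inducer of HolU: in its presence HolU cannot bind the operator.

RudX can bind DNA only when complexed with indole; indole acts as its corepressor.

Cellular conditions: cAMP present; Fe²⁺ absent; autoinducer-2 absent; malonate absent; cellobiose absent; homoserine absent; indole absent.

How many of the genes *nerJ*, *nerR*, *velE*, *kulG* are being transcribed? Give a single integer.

Fe²⁺ is absent, so KosK is active.
With repressor KosK bound, *nerJ* is not transcribed.
→ *nerJ* is OFF.
cAMP is present, so HolU is inactive.
Indole is absent, so RudX is inactive.
With no repressor bound, *nerR* is transcribed.
→ *nerR* is ON.
Cellobiose is absent, so QuvB is inactive.
Autoinducer-2 is absent, so MorP is inactive.
Required activator QuvB is absent, so *velE* is not transcribed.
→ *velE* is OFF.
Homoserine is absent, so KulL is inactive.
Malonate is absent, so DovP is inactive.
Required activator KulL is absent, so *kulG* is not transcribed.
→ *kulG* is OFF.
1 of the 4 genes is transcribed.

1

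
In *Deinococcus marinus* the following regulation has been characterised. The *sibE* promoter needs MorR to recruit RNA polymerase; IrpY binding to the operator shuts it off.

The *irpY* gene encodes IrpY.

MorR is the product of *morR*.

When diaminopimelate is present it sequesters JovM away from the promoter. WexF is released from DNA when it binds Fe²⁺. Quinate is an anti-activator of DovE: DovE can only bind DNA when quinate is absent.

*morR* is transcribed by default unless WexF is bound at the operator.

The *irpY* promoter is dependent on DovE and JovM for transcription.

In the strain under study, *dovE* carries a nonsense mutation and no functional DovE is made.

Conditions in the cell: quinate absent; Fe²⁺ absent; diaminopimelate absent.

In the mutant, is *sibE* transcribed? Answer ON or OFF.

DovE is non-functional in this strain, so it has no effect.
Diaminopimelate is absent, so JovM is active.
Required activator DovE is absent, so *irpY* is not transcribed.
So IrpY is not produced.
Fe²⁺ is absent, so WexF is active.
With repressor WexF bound, *morR* is not transcribed.
So MorR is not produced.
Required activator MorR is absent, so *sibE* is not transcribed.

OFF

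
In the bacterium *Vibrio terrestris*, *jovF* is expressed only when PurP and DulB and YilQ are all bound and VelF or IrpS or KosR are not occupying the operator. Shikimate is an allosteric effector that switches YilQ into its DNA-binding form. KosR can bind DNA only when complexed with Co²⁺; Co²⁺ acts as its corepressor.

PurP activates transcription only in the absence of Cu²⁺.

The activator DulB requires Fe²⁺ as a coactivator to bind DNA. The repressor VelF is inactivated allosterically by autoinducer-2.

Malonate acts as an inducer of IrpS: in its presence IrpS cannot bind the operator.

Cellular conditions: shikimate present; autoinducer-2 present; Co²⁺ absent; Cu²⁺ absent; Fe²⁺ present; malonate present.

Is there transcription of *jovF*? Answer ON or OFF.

Autoinducer-2 is present, so VelF is inactive.
Cu²⁺ is absent, so PurP is active.
Malonate is present, so IrpS is inactive.
Fe²⁺ is present, so DulB is active.
Shikimate is present, so YilQ is active.
Co²⁺ is absent, so KosR is inactive.
No repressor is bound and PurP and DulB and YilQ are active, so *jovF* is transcribed.

ON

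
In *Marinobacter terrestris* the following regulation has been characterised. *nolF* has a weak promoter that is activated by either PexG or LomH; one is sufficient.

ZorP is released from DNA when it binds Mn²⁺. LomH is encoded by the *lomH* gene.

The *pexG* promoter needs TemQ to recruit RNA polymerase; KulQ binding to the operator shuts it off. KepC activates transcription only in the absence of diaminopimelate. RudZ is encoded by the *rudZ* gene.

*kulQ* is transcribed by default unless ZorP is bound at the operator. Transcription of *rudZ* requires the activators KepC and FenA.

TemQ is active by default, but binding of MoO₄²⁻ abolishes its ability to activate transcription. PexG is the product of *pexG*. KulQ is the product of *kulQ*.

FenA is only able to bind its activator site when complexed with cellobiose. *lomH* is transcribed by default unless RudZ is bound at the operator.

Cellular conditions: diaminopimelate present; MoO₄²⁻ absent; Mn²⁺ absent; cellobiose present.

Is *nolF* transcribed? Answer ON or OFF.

ON

MoO₄²⁻ is absent, so TemQ is active.
Mn²⁺ is absent, so ZorP is active.
With repressor ZorP bound, *kulQ* is not transcribed.
So KulQ is not produced.
No repressor is bound and TemQ is active, so *pexG* is transcribed.
So PexG is produced and active.
Diaminopimelate is present, so KepC is inactive.
Cellobiose is present, so FenA is active.
Required activator KepC is absent, so *rudZ* is not transcribed.
So RudZ is not produced.
With no repressor bound, *lomH* is transcribed.
So LomH is produced and active.
Activator PexG is present, so *nolF* is transcribed.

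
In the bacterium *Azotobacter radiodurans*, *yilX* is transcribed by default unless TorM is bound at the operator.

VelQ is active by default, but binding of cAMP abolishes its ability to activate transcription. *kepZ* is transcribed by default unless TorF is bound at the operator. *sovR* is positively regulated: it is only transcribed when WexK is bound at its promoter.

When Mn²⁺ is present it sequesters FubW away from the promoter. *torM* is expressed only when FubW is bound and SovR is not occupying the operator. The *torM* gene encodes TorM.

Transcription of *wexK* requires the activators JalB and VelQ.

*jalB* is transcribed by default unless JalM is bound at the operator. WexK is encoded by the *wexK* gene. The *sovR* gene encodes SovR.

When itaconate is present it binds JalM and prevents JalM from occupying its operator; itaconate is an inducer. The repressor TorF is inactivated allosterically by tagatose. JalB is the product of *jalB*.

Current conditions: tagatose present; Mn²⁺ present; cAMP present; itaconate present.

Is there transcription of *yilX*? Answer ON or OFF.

Itaconate is present, so JalM is inactive.
With no repressor bound, *jalB* is transcribed.
So JalB is produced and active.
cAMP is present, so VelQ is inactive.
Required activator VelQ is absent, so *wexK* is not transcribed.
So WexK is not produced.
Required activator WexK is absent, so *sovR* is not transcribed.
So SovR is not produced.
Mn²⁺ is present, so FubW is inactive.
Required activator FubW is absent, so *torM* is not transcribed.
So TorM is not produced.
With no repressor bound, *yilX* is transcribed.

ON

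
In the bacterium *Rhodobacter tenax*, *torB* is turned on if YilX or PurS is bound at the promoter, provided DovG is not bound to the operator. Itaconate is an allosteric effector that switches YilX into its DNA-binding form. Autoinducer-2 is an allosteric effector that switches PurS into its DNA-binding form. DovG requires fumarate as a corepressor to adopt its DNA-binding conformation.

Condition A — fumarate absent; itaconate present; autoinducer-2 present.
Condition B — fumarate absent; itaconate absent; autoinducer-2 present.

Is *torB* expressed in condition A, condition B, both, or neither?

both

Condition A:
Fumarate is absent, so DovG is inactive.
Itaconate is present, so YilX is active.
Autoinducer-2 is present, so PurS is active.
Activator YilX is present, so *torB* is transcribed.
→ *torB* is ON in A.
Condition B:
Fumarate is absent, so DovG is inactive.
Itaconate is absent, so YilX is inactive.
Autoinducer-2 is present, so PurS is active.
Activator PurS is present, so *torB* is transcribed.
→ *torB* is ON in B.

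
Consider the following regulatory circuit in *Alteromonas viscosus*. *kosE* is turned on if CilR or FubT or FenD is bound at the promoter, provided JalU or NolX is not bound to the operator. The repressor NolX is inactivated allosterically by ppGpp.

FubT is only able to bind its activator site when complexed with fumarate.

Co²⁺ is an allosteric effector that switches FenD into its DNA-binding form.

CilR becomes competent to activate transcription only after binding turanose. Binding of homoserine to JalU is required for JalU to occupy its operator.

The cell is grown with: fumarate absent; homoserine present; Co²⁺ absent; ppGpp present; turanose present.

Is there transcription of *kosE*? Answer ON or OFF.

OFF

Homoserine is present, so JalU is active.
Turanose is present, so CilR is active.
ppGpp is present, so NolX is inactive.
Fumarate is absent, so FubT is inactive.
Co²⁺ is absent, so FenD is inactive.
With repressor JalU bound, *kosE* is not transcribed.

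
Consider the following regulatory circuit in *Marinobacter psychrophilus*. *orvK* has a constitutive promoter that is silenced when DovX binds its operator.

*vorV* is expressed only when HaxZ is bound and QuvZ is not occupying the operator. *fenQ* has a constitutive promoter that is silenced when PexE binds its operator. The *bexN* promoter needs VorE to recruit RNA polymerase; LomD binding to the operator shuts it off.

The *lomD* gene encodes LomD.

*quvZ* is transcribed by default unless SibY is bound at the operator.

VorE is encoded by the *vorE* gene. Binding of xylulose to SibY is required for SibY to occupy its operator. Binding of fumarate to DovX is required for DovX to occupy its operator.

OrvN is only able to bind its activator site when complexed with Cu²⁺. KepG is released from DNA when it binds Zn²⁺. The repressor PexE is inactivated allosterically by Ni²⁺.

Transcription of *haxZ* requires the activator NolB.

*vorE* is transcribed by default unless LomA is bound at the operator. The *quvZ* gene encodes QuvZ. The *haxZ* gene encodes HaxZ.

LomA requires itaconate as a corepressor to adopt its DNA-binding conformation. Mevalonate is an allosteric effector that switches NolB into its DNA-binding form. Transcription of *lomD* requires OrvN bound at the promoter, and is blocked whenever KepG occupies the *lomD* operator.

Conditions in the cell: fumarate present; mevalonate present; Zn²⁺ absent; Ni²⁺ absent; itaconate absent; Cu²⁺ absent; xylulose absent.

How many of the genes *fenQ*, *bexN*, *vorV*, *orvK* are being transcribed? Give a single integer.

Ni²⁺ is absent, so PexE is active.
With repressor PexE bound, *fenQ* is not transcribed.
→ *fenQ* is OFF.
Cu²⁺ is absent, so OrvN is inactive.
Zn²⁺ is absent, so KepG is active.
With repressor KepG bound, *lomD* is not transcribed.
So LomD is not produced.
Itaconate is absent, so LomA is inactive.
With no repressor bound, *vorE* is transcribed.
So VorE is produced and active.
No repressor is bound and VorE is active, so *bexN* is transcribed.
→ *bexN* is ON.
Mevalonate is present, so NolB is active.
No repressor is bound and NolB is active, so *haxZ* is transcribed.
So HaxZ is produced and active.
Xylulose is absent, so SibY is inactive.
With no repressor bound, *quvZ* is transcribed.
So QuvZ is produced and active.
With repressor QuvZ bound, *vorV* is not transcribed.
→ *vorV* is OFF.
Fumarate is present, so DovX is active.
With repressor DovX bound, *orvK* is not transcribed.
→ *orvK* is OFF.
1 of the 4 genes is transcribed.

1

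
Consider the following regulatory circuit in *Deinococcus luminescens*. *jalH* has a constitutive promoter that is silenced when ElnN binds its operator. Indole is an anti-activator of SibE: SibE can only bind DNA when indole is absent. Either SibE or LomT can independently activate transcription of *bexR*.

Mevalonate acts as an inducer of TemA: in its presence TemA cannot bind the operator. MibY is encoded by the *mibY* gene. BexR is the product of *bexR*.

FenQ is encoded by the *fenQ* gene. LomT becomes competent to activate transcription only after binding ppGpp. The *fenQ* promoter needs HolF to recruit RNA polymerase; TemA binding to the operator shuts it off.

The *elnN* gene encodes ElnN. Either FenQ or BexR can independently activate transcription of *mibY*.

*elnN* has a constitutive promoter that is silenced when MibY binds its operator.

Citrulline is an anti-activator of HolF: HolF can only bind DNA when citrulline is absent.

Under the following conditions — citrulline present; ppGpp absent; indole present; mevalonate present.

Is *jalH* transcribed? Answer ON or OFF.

Mevalonate is present, so TemA is inactive.
Citrulline is present, so HolF is inactive.
Required activator HolF is absent, so *fenQ* is not transcribed.
So FenQ is not produced.
Indole is present, so SibE is inactive.
ppGpp is absent, so LomT is inactive.
No activator is available at the *bexR* promoter, so *bexR* is not transcribed.
So BexR is not produced.
No activator is available at the *mibY* promoter, so *mibY* is not transcribed.
So MibY is not produced.
With no repressor bound, *elnN* is transcribed.
So ElnN is produced and active.
With repressor ElnN bound, *jalH* is not transcribed.

OFF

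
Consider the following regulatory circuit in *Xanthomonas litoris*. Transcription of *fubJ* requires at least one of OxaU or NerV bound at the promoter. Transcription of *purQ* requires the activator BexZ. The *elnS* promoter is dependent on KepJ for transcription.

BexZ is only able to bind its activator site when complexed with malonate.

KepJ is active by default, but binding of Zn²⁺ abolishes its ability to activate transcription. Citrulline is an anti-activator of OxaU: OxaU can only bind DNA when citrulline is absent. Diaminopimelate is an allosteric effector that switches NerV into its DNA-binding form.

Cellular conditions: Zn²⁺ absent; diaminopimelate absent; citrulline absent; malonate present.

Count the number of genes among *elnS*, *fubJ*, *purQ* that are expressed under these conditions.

Zn²⁺ is absent, so KepJ is active.
No repressor is bound and KepJ is active, so *elnS* is transcribed.
→ *elnS* is ON.
Citrulline is absent, so OxaU is active.
Diaminopimelate is absent, so NerV is inactive.
Activator OxaU is present, so *fubJ* is transcribed.
→ *fubJ* is ON.
Malonate is present, so BexZ is active.
No repressor is bound and BexZ is active, so *purQ* is transcribed.
→ *purQ* is ON.
3 of the 3 genes are transcribed.

3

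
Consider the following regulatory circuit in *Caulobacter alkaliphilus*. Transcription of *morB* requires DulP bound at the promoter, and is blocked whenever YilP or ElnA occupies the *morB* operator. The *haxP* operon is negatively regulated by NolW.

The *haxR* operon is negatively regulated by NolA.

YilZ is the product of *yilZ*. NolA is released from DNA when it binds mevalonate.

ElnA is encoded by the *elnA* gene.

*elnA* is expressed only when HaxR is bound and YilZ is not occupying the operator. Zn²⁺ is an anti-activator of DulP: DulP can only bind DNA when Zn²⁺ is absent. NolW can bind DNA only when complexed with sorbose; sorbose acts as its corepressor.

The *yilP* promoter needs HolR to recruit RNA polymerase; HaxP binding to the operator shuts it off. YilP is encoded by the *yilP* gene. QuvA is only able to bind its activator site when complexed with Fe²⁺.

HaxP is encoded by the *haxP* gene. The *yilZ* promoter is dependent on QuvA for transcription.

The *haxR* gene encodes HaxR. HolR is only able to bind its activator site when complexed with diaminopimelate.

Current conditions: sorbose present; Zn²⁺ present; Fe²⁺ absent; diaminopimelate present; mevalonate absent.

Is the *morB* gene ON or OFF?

Diaminopimelate is present, so HolR is active.
Sorbose is present, so NolW is active.
With repressor NolW bound, *haxP* is not transcribed.
So HaxP is not produced.
No repressor is bound and HolR is active, so *yilP* is transcribed.
So YilP is produced and active.
Zn²⁺ is present, so DulP is inactive.
Mevalonate is absent, so NolA is active.
With repressor NolA bound, *haxR* is not transcribed.
So HaxR is not produced.
Fe²⁺ is absent, so QuvA is inactive.
Required activator QuvA is absent, so *yilZ* is not transcribed.
So YilZ is not produced.
Required activator HaxR is absent, so *elnA* is not transcribed.
So ElnA is not produced.
With repressor YilP bound, *morB* is not transcribed.

OFF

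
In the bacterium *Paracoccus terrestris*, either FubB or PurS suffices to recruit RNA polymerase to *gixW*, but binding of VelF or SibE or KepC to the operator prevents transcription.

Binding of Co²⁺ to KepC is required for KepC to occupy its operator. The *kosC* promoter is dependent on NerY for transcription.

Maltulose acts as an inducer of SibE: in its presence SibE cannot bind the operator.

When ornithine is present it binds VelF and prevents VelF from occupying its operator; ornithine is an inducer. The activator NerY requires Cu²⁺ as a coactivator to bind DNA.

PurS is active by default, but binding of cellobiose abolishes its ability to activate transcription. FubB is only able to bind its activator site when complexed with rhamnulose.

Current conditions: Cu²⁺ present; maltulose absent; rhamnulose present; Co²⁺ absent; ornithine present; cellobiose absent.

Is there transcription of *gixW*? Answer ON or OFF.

OFF

Ornithine is present, so VelF is inactive.
Maltulose is absent, so SibE is active.
Rhamnulose is present, so FubB is active.
Co²⁺ is absent, so KepC is inactive.
Cellobiose is absent, so PurS is active.
With repressor SibE bound, *gixW* is not transcribed.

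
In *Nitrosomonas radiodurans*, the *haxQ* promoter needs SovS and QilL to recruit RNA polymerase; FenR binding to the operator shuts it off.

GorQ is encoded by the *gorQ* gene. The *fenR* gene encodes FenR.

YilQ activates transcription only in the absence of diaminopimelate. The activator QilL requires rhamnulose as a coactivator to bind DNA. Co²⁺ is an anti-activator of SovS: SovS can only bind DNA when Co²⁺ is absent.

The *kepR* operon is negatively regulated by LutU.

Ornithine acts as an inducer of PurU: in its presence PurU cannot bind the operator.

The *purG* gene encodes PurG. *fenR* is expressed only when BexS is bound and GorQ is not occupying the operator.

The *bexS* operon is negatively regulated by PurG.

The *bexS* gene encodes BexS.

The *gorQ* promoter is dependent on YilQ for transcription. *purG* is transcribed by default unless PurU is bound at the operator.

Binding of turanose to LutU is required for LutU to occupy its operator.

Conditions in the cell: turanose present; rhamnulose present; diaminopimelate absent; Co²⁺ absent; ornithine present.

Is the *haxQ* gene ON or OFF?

Co²⁺ is absent, so SovS is active.
Rhamnulose is present, so QilL is active.
Ornithine is present, so PurU is inactive.
With no repressor bound, *purG* is transcribed.
So PurG is produced and active.
With repressor PurG bound, *bexS* is not transcribed.
So BexS is not produced.
Diaminopimelate is absent, so YilQ is active.
No repressor is bound and YilQ is active, so *gorQ* is transcribed.
So GorQ is produced and active.
With repressor GorQ bound, *fenR* is not transcribed.
So FenR is not produced.
No repressor is bound and SovS and QilL are active, so *haxQ* is transcribed.

ON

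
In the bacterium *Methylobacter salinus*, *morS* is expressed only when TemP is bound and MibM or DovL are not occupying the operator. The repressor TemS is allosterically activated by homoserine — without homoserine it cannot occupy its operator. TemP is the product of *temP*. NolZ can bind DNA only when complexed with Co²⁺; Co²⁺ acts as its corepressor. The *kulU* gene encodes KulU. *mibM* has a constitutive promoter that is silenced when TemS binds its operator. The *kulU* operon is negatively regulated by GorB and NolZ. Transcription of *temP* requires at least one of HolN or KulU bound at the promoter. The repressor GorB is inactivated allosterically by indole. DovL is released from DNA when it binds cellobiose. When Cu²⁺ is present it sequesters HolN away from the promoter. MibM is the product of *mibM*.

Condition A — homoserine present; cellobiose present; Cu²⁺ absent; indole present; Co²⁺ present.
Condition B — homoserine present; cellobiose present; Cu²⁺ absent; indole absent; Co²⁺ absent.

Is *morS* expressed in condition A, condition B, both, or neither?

both

Condition A:
Homoserine is present, so TemS is active.
With repressor TemS bound, *mibM* is not transcribed.
So MibM is not produced.
Cellobiose is present, so DovL is inactive.
Cu²⁺ is absent, so HolN is active.
Indole is present, so GorB is inactive.
Co²⁺ is present, so NolZ is active.
With repressor NolZ bound, *kulU* is not transcribed.
So KulU is not produced.
Activator HolN is present, so *temP* is transcribed.
So TemP is produced and active.
No repressor is bound and TemP is active, so *morS* is transcribed.
→ *morS* is ON in A.
Condition B:
Homoserine is present, so TemS is active.
With repressor TemS bound, *mibM* is not transcribed.
So MibM is not produced.
Cellobiose is present, so DovL is inactive.
Cu²⁺ is absent, so HolN is active.
Indole is absent, so GorB is active.
Co²⁺ is absent, so NolZ is inactive.
With repressor GorB bound, *kulU* is not transcribed.
So KulU is not produced.
Activator HolN is present, so *temP* is transcribed.
So TemP is produced and active.
No repressor is bound and TemP is active, so *morS* is transcribed.
→ *morS* is ON in B.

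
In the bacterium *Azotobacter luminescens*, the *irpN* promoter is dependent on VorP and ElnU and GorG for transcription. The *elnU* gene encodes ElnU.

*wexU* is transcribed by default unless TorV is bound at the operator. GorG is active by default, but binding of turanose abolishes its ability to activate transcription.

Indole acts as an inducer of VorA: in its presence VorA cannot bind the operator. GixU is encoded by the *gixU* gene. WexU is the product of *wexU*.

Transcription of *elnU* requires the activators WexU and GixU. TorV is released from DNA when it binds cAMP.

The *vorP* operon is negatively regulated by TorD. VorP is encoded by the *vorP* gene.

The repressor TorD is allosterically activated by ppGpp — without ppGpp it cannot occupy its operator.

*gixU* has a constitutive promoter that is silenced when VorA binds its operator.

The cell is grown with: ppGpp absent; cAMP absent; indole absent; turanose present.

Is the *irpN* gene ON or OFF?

ppGpp is absent, so TorD is inactive.
With no repressor bound, *vorP* is transcribed.
So VorP is produced and active.
cAMP is absent, so TorV is active.
With repressor TorV bound, *wexU* is not transcribed.
So WexU is not produced.
Indole is absent, so VorA is active.
With repressor VorA bound, *gixU* is not transcribed.
So GixU is not produced.
Required activator WexU is absent, so *elnU* is not transcribed.
So ElnU is not produced.
Turanose is present, so GorG is inactive.
Required activator ElnU is absent, so *irpN* is not transcribed.

OFF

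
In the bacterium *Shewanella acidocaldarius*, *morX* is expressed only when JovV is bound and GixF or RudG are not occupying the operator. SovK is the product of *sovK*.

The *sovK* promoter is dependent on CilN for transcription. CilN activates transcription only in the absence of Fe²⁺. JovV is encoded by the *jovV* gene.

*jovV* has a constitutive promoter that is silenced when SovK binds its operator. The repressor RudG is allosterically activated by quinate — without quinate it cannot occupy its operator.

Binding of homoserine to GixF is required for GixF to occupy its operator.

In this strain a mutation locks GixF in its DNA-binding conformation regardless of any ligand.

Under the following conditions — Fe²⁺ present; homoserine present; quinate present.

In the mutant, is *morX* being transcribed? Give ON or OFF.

OFF

GixF is constitutively active in this strain.
Quinate is present, so RudG is active.
Fe²⁺ is present, so CilN is inactive.
Required activator CilN is absent, so *sovK* is not transcribed.
So SovK is not produced.
With no repressor bound, *jovV* is transcribed.
So JovV is produced and active.
With repressor GixF bound, *morX* is not transcribed.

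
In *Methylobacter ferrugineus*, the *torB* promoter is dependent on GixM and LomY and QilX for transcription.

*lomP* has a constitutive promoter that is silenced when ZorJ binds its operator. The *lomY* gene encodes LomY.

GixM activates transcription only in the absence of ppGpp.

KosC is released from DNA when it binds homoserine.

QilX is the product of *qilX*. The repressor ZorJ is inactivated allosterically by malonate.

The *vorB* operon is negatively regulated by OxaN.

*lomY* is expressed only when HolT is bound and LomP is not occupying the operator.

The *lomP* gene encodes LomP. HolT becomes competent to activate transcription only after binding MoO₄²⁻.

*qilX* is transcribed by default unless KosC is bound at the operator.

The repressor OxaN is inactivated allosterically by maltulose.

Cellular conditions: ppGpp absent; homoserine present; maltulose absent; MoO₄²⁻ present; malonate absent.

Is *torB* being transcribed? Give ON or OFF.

ppGpp is absent, so GixM is active.
Malonate is absent, so ZorJ is active.
With repressor ZorJ bound, *lomP* is not transcribed.
So LomP is not produced.
MoO₄²⁻ is present, so HolT is active.
No repressor is bound and HolT is active, so *lomY* is transcribed.
So LomY is produced and active.
Homoserine is present, so KosC is inactive.
With no repressor bound, *qilX* is transcribed.
So QilX is produced and active.
No repressor is bound and GixM and LomY and QilX are active, so *torB* is transcribed.

ON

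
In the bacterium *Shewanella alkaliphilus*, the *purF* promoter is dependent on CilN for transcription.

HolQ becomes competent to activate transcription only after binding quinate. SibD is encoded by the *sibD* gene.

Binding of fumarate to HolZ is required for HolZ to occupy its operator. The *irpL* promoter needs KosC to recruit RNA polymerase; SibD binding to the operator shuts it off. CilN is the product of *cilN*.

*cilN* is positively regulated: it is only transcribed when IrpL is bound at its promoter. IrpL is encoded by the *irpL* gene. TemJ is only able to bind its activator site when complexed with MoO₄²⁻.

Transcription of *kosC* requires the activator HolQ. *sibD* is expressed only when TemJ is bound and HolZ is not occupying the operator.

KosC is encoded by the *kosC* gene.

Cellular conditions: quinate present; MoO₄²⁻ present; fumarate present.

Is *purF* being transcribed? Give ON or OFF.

Quinate is present, so HolQ is active.
No repressor is bound and HolQ is active, so *kosC* is transcribed.
So KosC is produced and active.
Fumarate is present, so HolZ is active.
MoO₄²⁻ is present, so TemJ is active.
With repressor HolZ bound, *sibD* is not transcribed.
So SibD is not produced.
No repressor is bound and KosC is active, so *irpL* is transcribed.
So IrpL is produced and active.
No repressor is bound and IrpL is active, so *cilN* is transcribed.
So CilN is produced and active.
No repressor is bound and CilN is active, so *purF* is transcribed.

ON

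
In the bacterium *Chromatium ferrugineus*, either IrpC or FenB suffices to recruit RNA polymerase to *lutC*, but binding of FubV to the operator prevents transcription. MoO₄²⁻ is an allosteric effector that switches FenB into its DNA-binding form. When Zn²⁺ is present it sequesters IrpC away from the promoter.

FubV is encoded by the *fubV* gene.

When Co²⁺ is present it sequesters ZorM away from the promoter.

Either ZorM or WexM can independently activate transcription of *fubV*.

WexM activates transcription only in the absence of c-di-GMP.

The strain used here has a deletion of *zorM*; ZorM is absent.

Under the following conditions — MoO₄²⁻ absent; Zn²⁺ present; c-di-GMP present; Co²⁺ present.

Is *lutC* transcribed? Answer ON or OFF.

Zn²⁺ is present, so IrpC is inactive.
ZorM is non-functional in this strain, so it has no effect.
c-di-GMP is present, so WexM is inactive.
No activator is available at the *fubV* promoter, so *fubV* is not transcribed.
So FubV is not produced.
MoO₄²⁻ is absent, so FenB is inactive.
No activator is available at the *lutC* promoter, so *lutC* is not transcribed.

OFF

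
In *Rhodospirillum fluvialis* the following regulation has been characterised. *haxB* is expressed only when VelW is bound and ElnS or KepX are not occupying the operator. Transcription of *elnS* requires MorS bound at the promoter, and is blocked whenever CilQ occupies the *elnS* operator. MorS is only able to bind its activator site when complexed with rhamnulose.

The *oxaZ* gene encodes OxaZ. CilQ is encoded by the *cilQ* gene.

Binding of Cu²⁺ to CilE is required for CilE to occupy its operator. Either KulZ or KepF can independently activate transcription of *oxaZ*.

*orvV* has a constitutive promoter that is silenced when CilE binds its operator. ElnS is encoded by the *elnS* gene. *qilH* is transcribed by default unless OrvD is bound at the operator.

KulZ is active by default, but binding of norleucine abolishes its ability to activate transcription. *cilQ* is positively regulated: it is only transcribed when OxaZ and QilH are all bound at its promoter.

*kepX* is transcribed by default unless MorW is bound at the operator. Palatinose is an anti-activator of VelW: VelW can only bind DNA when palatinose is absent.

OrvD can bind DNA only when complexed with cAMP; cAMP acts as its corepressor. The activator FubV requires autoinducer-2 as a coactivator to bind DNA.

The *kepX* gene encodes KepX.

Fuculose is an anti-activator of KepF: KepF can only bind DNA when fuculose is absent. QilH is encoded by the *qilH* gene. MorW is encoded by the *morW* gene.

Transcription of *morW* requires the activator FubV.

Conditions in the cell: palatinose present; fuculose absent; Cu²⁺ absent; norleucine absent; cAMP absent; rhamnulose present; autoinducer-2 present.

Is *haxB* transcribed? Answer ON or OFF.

OFF

Palatinose is present, so VelW is inactive.
Norleucine is absent, so KulZ is active.
Fuculose is absent, so KepF is active.
Activator KulZ is present, so *oxaZ* is transcribed.
So OxaZ is produced and active.
cAMP is absent, so OrvD is inactive.
With no repressor bound, *qilH* is transcribed.
So QilH is produced and active.
No repressor is bound and OxaZ and QilH are active, so *cilQ* is transcribed.
So CilQ is produced and active.
Rhamnulose is present, so MorS is active.
With repressor CilQ bound, *elnS* is not transcribed.
So ElnS is not produced.
Autoinducer-2 is present, so FubV is active.
No repressor is bound and FubV is active, so *morW* is transcribed.
So MorW is produced and active.
With repressor MorW bound, *kepX* is not transcribed.
So KepX is not produced.
Required activator VelW is absent, so *haxB* is not transcribed.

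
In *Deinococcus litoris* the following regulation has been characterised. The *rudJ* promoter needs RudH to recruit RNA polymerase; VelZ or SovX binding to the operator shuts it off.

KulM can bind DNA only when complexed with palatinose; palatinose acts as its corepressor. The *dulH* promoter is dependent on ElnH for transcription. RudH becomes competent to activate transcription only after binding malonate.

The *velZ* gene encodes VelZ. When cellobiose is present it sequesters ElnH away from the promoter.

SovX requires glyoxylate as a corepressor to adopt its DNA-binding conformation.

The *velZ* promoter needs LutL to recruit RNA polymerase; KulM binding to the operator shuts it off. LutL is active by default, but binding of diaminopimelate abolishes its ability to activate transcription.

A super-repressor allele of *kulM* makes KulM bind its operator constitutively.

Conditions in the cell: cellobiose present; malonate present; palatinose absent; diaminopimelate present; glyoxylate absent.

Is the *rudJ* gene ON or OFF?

Malonate is present, so RudH is active.
KulM is constitutively active in this strain.
Diaminopimelate is present, so LutL is inactive.
With repressor KulM bound, *velZ* is not transcribed.
So VelZ is not produced.
Glyoxylate is absent, so SovX is inactive.
No repressor is bound and RudH is active, so *rudJ* is transcribed.

ON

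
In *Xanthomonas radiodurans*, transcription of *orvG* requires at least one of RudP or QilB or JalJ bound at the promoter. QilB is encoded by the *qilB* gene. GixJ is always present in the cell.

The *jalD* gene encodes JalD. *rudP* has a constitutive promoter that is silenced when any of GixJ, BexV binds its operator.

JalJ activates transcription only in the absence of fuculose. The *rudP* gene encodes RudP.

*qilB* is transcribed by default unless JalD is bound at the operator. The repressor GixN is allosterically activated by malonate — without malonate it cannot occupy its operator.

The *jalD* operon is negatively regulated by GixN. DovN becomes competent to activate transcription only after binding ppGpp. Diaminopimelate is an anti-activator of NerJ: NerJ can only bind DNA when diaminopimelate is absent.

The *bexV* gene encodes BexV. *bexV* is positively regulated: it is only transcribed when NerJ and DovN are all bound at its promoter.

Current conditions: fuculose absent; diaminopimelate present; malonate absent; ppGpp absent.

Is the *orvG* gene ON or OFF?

ON

GixJ is produced constitutively and is active.
Diaminopimelate is present, so NerJ is inactive.
ppGpp is absent, so DovN is inactive.
Required activator NerJ is absent, so *bexV* is not transcribed.
So BexV is not produced.
With repressor GixJ bound, *rudP* is not transcribed.
So RudP is not produced.
Malonate is absent, so GixN is inactive.
With no repressor bound, *jalD* is transcribed.
So JalD is produced and active.
With repressor JalD bound, *qilB* is not transcribed.
So QilB is not produced.
Fuculose is absent, so JalJ is active.
Activator JalJ is present, so *orvG* is transcribed.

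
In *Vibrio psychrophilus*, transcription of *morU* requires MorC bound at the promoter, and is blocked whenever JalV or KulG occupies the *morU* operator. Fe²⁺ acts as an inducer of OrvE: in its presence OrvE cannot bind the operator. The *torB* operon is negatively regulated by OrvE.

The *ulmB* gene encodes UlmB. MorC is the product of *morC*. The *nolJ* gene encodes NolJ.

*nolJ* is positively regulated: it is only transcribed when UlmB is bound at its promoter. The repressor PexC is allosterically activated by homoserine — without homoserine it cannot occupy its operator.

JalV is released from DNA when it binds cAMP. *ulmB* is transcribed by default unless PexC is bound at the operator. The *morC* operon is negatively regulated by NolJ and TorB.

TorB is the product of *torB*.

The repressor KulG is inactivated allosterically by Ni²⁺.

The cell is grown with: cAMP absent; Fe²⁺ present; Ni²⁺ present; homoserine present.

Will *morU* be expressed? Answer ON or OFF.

cAMP is absent, so JalV is active.
Homoserine is present, so PexC is active.
With repressor PexC bound, *ulmB* is not transcribed.
So UlmB is not produced.
Required activator UlmB is absent, so *nolJ* is not transcribed.
So NolJ is not produced.
Fe²⁺ is present, so OrvE is inactive.
With no repressor bound, *torB* is transcribed.
So TorB is produced and active.
With repressor TorB bound, *morC* is not transcribed.
So MorC is not produced.
Ni²⁺ is present, so KulG is inactive.
With repressor JalV bound, *morU* is not transcribed.

OFF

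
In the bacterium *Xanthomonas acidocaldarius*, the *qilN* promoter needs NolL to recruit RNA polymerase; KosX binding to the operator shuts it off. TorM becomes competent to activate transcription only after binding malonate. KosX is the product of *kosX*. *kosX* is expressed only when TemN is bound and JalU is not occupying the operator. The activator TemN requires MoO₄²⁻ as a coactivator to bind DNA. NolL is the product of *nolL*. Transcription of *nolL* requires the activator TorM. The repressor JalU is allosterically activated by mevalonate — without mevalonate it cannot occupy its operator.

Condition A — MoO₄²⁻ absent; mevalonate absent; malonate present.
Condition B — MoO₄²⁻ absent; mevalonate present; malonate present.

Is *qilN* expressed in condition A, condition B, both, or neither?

both

Condition A:
MoO₄²⁻ is absent, so TemN is inactive.
Mevalonate is absent, so JalU is inactive.
Required activator TemN is absent, so *kosX* is not transcribed.
So KosX is not produced.
Malonate is present, so TorM is active.
No repressor is bound and TorM is active, so *nolL* is transcribed.
So NolL is produced and active.
No repressor is bound and NolL is active, so *qilN* is transcribed.
→ *qilN* is ON in A.
Condition B:
MoO₄²⁻ is absent, so TemN is inactive.
Mevalonate is present, so JalU is active.
With repressor JalU bound, *kosX* is not transcribed.
So KosX is not produced.
Malonate is present, so TorM is active.
No repressor is bound and TorM is active, so *nolL* is transcribed.
So NolL is produced and active.
No repressor is bound and NolL is active, so *qilN* is transcribed.
→ *qilN* is ON in B.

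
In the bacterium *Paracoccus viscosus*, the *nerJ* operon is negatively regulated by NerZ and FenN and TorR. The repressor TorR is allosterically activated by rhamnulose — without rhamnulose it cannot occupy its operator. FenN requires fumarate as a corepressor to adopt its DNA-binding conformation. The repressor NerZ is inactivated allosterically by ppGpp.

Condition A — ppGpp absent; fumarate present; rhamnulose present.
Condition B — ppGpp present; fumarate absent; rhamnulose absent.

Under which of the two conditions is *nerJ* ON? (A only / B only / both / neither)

B only

Condition A:
ppGpp is absent, so NerZ is active.
Fumarate is present, so FenN is active.
Rhamnulose is present, so TorR is active.
With repressor NerZ bound, *nerJ* is not transcribed.
→ *nerJ* is OFF in A.
Condition B:
ppGpp is present, so NerZ is inactive.
Fumarate is absent, so FenN is inactive.
Rhamnulose is absent, so TorR is inactive.
With no repressor bound, *nerJ* is transcribed.
→ *nerJ* is ON in B.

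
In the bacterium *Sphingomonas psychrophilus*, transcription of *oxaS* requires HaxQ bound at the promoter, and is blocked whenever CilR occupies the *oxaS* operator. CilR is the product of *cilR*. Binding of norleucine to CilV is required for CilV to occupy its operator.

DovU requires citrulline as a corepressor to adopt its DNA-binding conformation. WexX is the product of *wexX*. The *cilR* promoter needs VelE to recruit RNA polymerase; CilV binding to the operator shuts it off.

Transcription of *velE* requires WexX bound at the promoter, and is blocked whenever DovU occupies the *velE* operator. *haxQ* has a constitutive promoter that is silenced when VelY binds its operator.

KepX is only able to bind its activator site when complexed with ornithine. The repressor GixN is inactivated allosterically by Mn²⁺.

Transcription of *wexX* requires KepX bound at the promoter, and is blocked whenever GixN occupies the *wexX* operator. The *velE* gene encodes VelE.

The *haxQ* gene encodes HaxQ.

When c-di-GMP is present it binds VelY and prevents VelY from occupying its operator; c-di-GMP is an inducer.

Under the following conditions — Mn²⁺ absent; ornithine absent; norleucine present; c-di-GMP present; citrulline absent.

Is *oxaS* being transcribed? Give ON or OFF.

c-di-GMP is present, so VelY is inactive.
With no repressor bound, *haxQ* is transcribed.
So HaxQ is produced and active.
Citrulline is absent, so DovU is inactive.
Mn²⁺ is absent, so GixN is active.
Ornithine is absent, so KepX is inactive.
With repressor GixN bound, *wexX* is not transcribed.
So WexX is not produced.
Required activator WexX is absent, so *velE* is not transcribed.
So VelE is not produced.
Norleucine is present, so CilV is active.
With repressor CilV bound, *cilR* is not transcribed.
So CilR is not produced.
No repressor is bound and HaxQ is active, so *oxaS* is transcribed.

ON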